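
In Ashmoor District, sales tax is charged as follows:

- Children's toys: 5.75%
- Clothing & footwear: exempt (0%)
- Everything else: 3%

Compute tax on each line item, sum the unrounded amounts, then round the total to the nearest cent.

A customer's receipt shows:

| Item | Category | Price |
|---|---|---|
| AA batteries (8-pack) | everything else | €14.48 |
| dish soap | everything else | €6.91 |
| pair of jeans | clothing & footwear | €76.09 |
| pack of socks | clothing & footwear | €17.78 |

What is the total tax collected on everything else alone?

€0.64

AA batteries (8-pack) €14.48: everything else → 3% → €0.4344
Dish soap €6.91: everything else → 3% → €0.2073
Tax on everything else: unrounded sum = €0.6417 → €0.64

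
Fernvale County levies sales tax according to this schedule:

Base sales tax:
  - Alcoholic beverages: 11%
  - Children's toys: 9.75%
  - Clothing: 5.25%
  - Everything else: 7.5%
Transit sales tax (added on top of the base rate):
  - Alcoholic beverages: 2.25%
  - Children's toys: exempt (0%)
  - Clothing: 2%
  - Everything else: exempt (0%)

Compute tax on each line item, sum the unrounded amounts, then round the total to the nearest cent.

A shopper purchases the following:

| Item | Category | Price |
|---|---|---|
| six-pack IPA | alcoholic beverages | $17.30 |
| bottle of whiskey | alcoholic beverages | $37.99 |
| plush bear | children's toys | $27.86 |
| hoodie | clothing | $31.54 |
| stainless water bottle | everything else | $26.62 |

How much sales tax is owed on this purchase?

$14.33

Six-pack IPA $17.30: alcoholic beverages → 11% + 2.25% transit = 13.25% → $2.29225
Bottle of whiskey $37.99: alcoholic beverages → 11% + 2.25% transit = 13.25% → $5.033675
Plush bear $27.86: children's toys → 9.75% + 0% transit = 9.75% → $2.71635
Hoodie $31.54: clothing → 5.25% + 2% transit = 7.25% → $2.28665
Stainless water bottle $26.62: everything else → 7.5% + 0% transit = 7.5% → $1.9965
Unrounded tax sum = $14.325425 → $14.33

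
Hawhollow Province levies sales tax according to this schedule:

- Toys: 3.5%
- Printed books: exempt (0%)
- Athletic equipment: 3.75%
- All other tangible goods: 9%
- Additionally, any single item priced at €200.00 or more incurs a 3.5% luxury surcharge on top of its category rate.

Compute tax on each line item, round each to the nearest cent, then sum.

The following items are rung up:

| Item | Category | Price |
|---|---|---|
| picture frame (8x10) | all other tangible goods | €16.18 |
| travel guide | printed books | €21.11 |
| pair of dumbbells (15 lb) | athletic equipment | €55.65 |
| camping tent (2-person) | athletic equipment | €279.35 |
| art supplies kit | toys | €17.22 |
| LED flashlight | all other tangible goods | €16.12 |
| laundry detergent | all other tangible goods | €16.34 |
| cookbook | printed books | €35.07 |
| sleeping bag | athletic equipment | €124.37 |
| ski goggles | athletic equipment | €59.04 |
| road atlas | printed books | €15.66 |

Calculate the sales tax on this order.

Picture frame (8x10) €16.18: all other tangible goods → 9% → €1.46
Travel guide €21.11: printed books → 0% → €0.00
Pair of dumbbells (15 lb) €55.65: athletic equipment → 3.75% → €2.09
Camping tent (2-person) €279.35: athletic equipment → 3.75% + 3.5% surcharge = 7.25% → €20.25
Art supplies kit €17.22: toys → 3.5% → €0.60
LED flashlight €16.12: all other tangible goods → 9% → €1.45
Laundry detergent €16.34: all other tangible goods → 9% → €1.47
Cookbook €35.07: printed books → 0% → €0.00
Sleeping bag €124.37: athletic equipment → 3.75% → €4.66
Ski goggles €59.04: athletic equipment → 3.75% → €2.21
Road atlas €15.66: printed books → 0% → €0.00
Total tax = €1.46 + €2.09 + €20.25 + €0.60 + €1.45 + €1.47 + €4.66 + €2.21 = €34.19

€34.19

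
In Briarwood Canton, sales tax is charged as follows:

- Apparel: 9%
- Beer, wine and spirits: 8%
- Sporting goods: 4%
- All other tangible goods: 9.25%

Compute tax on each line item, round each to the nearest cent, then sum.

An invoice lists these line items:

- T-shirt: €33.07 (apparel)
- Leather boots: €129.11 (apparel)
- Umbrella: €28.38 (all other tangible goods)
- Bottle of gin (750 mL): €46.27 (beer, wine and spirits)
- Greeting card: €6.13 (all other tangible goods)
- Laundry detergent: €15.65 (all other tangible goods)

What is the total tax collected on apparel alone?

€14.60

T-shirt €33.07: apparel → 9% → €2.98
Leather boots €129.11: apparel → 9% → €11.62
Tax on apparel = €2.98 + €11.62 = €14.60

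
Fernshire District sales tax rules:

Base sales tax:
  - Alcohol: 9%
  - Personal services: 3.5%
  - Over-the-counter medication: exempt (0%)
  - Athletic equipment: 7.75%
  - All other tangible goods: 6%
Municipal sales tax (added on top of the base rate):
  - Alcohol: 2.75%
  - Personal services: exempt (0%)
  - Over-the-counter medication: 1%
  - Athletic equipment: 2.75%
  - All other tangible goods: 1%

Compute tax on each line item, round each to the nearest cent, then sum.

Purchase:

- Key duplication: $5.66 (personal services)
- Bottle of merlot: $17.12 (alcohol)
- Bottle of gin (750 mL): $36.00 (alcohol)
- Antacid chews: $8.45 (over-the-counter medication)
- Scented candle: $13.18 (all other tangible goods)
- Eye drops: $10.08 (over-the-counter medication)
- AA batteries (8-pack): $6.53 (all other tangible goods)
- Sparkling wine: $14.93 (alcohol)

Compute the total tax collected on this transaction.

$9.75

Key duplication $5.66: personal services → 3.5% + 0% municipal = 3.5% → $0.20
Bottle of merlot $17.12: alcohol → 9% + 2.75% municipal = 11.75% → $2.01
Bottle of gin (750 mL) $36.00: alcohol → 9% + 2.75% municipal = 11.75% → $4.23
Antacid chews $8.45: over-the-counter medication → 0% + 1% municipal = 1% → $0.08
Scented candle $13.18: all other tangible goods → 6% + 1% municipal = 7% → $0.92
Eye drops $10.08: over-the-counter medication → 0% + 1% municipal = 1% → $0.10
AA batteries (8-pack) $6.53: all other tangible goods → 6% + 1% municipal = 7% → $0.46
Sparkling wine $14.93: alcohol → 9% + 2.75% municipal = 11.75% → $1.75
Total tax = $0.20 + $2.01 + $4.23 + $0.08 + $0.92 + $0.10 + $0.46 + $1.75 = $9.75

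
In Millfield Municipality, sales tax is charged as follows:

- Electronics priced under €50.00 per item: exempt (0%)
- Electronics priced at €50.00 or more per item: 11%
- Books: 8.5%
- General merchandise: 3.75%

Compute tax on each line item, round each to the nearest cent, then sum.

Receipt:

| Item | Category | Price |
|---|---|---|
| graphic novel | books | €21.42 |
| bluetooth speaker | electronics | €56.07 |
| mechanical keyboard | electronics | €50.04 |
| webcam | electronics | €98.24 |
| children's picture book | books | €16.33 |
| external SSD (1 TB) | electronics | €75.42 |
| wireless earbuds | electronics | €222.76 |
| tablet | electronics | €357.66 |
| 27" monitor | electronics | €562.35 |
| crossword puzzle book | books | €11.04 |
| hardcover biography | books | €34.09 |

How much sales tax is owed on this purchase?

€163.53

Graphic novel €21.42: books → 8.5% → €1.82
Bluetooth speaker €56.07: electronics, €50.00 or more → 11% → €6.17
Mechanical keyboard €50.04: electronics, €50.00 or more → 11% → €5.50
Webcam €98.24: electronics, €50.00 or more → 11% → €10.81
Children's picture book €16.33: books → 8.5% → €1.39
External SSD (1 TB) €75.42: electronics, €50.00 or more → 11% → €8.30
Wireless earbuds €222.76: electronics, €50.00 or more → 11% → €24.50
Tablet €357.66: electronics, €50.00 or more → 11% → €39.34
27" monitor €562.35: electronics, €50.00 or more → 11% → €61.86
Crossword puzzle book €11.04: books → 8.5% → €0.94
Hardcover biography €34.09: books → 8.5% → €2.90
Total tax = €1.82 + €6.17 + €5.50 + €10.81 + €1.39 + €8.30 + €24.50 + €39.34 + €61.86 + €0.94 + €2.90 = €163.53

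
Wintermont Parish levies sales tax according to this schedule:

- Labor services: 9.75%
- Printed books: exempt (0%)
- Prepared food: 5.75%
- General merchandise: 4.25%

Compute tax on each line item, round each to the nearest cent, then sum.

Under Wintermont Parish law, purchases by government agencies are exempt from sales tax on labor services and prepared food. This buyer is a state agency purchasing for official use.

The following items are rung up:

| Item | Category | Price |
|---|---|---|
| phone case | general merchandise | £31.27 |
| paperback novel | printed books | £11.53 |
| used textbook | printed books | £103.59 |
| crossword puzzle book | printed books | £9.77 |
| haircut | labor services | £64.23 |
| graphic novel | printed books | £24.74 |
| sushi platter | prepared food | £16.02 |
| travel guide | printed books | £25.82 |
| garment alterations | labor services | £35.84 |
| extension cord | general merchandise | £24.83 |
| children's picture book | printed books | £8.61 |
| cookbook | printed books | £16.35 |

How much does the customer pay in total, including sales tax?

£374.99

Phone case £31.27: general merchandise → 4.25% → £1.33
Paperback novel £11.53: printed books → 0% → £0.00
Used textbook £103.59: printed books → 0% → £0.00
Crossword puzzle book £9.77: printed books → 0% → £0.00
Haircut £64.23: labor services, buyer-exempt → 0% → £0.00
Graphic novel £24.74: printed books → 0% → £0.00
Sushi platter £16.02: prepared food, buyer-exempt → 0% → £0.00
Travel guide £25.82: printed books → 0% → £0.00
Garment alterations £35.84: labor services, buyer-exempt → 0% → £0.00
Extension cord £24.83: general merchandise → 4.25% → £1.06
Children's picture book £8.61: printed books → 0% → £0.00
Cookbook £16.35: printed books → 0% → £0.00
Subtotal = £372.60; tax = £2.39; total due = £374.99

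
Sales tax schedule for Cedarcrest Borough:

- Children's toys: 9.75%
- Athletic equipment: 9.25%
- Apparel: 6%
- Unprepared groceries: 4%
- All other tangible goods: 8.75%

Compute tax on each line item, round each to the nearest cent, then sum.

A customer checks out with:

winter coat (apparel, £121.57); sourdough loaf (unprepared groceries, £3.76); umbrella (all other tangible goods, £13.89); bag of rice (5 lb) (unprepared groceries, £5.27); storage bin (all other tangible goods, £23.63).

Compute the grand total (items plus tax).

£179.06

Winter coat £121.57: apparel → 6% → £7.29
Sourdough loaf £3.76: unprepared groceries → 4% → £0.15
Umbrella £13.89: all other tangible goods → 8.75% → £1.22
Bag of rice (5 lb) £5.27: unprepared groceries → 4% → £0.21
Storage bin £23.63: all other tangible goods → 8.75% → £2.07
Subtotal = £168.12; tax = £10.94; total due = £179.06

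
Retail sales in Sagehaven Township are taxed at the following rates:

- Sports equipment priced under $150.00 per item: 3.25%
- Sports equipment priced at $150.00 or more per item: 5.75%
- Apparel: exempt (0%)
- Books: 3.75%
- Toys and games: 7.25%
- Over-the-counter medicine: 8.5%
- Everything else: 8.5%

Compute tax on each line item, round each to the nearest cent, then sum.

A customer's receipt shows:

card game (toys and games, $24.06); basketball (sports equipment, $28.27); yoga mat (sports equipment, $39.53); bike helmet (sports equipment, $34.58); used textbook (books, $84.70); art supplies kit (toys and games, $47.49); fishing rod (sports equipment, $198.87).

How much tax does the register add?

Card game $24.06: toys and games → 7.25% → $1.74
Basketball $28.27: sports equipment, under $150.00 → 3.25% → $0.92
Yoga mat $39.53: sports equipment, under $150.00 → 3.25% → $1.28
Bike helmet $34.58: sports equipment, under $150.00 → 3.25% → $1.12
Used textbook $84.70: books → 3.75% → $3.18
Art supplies kit $47.49: toys and games → 7.25% → $3.44
Fishing rod $198.87: sports equipment, $150.00 or more → 5.75% → $11.44
Total tax = $1.74 + $0.92 + $1.28 + $1.12 + $3.18 + $3.44 + $11.44 = $23.12

$23.12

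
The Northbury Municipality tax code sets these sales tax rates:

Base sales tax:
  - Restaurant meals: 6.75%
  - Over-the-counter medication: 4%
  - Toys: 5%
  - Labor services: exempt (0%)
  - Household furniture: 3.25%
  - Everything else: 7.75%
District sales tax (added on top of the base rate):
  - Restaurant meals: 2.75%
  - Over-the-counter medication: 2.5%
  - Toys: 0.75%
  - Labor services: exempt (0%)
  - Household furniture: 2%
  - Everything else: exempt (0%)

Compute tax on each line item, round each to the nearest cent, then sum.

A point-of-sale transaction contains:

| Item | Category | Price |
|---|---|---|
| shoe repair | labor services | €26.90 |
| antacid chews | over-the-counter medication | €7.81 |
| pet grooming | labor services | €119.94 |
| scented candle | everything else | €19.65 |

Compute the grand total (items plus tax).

Shoe repair €26.90: labor services → 0% + 0% district = 0% → €0.00
Antacid chews €7.81: over-the-counter medication → 4% + 2.5% district = 6.5% → €0.51
Pet grooming €119.94: labor services → 0% + 0% district = 0% → €0.00
Scented candle €19.65: everything else → 7.75% + 0% district = 7.75% → €1.52
Subtotal = €174.30; tax = €2.03; total due = €176.33

€176.33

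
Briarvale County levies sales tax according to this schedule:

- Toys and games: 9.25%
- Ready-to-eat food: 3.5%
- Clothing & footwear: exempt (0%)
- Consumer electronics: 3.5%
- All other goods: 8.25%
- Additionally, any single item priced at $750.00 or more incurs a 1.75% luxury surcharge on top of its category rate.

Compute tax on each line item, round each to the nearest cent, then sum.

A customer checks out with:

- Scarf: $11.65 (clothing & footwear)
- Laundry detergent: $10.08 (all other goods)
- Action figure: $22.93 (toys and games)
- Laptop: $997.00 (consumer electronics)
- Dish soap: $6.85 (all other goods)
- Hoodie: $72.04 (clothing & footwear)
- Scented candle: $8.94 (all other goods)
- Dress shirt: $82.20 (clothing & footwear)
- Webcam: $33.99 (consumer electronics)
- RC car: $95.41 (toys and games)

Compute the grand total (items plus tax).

$1407.71

Scarf $11.65: clothing & footwear → 0% → $0.00
Laundry detergent $10.08: all other goods → 8.25% → $0.83
Action figure $22.93: toys and games → 9.25% → $2.12
Laptop $997.00: consumer electronics → 3.5% + 1.75% surcharge = 5.25% → $52.34
Dish soap $6.85: all other goods → 8.25% → $0.57
Hoodie $72.04: clothing & footwear → 0% → $0.00
Scented candle $8.94: all other goods → 8.25% → $0.74
Dress shirt $82.20: clothing & footwear → 0% → $0.00
Webcam $33.99: consumer electronics → 3.5% → $1.19
RC car $95.41: toys and games → 9.25% → $8.83
Subtotal = $1341.09; tax = $66.62; total due = $1407.71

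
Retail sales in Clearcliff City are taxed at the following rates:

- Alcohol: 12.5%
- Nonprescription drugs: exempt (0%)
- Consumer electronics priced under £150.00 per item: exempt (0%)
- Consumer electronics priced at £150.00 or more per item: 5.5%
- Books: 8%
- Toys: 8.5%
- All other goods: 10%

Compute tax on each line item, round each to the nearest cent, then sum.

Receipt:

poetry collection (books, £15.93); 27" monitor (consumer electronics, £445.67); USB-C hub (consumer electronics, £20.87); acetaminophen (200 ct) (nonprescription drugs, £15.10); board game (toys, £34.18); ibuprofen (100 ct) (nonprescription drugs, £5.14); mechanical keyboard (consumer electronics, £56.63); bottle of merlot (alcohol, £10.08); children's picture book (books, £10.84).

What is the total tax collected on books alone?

£2.14

Poetry collection £15.93: books → 8% → £1.27
Children's picture book £10.84: books → 8% → £0.87
Tax on books = £1.27 + £0.87 = £2.14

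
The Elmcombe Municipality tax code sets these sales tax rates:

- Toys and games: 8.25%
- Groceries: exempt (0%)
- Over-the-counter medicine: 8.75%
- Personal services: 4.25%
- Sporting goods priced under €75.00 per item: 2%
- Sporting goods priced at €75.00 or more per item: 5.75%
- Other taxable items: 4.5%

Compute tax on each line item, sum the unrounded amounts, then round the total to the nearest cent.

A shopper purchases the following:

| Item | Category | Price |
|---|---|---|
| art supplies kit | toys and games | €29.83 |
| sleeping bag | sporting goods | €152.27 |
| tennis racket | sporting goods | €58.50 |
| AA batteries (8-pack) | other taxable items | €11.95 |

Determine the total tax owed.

€12.92

Art supplies kit €29.83: toys and games → 8.25% → €2.460975
Sleeping bag €152.27: sporting goods, €75.00 or more → 5.75% → €8.755525
Tennis racket €58.50: sporting goods, under €75.00 → 2% → €1.17
AA batteries (8-pack) €11.95: other taxable items → 4.5% → €0.53775
Unrounded tax sum = €12.92425 → €12.92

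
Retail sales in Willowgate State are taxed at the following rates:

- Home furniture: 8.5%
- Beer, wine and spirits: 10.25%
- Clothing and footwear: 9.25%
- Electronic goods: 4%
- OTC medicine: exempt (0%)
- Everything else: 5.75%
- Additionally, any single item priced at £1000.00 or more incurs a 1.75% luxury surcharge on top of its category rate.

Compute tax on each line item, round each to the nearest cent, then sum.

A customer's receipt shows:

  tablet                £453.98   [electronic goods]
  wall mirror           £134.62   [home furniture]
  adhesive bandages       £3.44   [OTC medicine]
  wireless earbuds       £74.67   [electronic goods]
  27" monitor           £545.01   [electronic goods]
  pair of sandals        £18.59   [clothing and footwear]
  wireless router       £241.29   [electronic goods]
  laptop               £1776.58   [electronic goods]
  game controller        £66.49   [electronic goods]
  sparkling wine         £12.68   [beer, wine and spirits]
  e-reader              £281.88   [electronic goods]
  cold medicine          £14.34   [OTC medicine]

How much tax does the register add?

£183.15

Tablet £453.98: electronic goods → 4% → £18.16
Wall mirror £134.62: home furniture → 8.5% → £11.44
Adhesive bandages £3.44: OTC medicine → 0% → £0.00
Wireless earbuds £74.67: electronic goods → 4% → £2.99
27" monitor £545.01: electronic goods → 4% → £21.80
Pair of sandals £18.59: clothing and footwear → 9.25% → £1.72
Wireless router £241.29: electronic goods → 4% → £9.65
Laptop £1776.58: electronic goods → 4% + 1.75% surcharge = 5.75% → £102.15
Game controller £66.49: electronic goods → 4% → £2.66
Sparkling wine £12.68: beer, wine and spirits → 10.25% → £1.30
E-reader £281.88: electronic goods → 4% → £11.28
Cold medicine £14.34: OTC medicine → 0% → £0.00
Total tax = £18.16 + £11.44 + £2.99 + £21.80 + £1.72 + £9.65 + £102.15 + £2.66 + £1.30 + £11.28 = £183.15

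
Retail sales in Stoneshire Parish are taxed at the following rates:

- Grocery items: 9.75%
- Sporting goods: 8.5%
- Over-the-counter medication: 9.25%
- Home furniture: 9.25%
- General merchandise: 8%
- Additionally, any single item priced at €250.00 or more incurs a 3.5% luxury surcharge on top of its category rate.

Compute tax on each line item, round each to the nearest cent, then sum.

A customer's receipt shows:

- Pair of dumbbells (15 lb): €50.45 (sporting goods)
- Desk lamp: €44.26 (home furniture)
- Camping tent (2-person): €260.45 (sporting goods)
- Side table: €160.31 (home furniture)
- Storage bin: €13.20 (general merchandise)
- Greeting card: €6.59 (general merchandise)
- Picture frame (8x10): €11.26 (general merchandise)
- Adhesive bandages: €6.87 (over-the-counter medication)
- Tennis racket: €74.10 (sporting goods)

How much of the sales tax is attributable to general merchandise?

€2.49

Storage bin €13.20: general merchandise → 8% → €1.06
Greeting card €6.59: general merchandise → 8% → €0.53
Picture frame (8x10) €11.26: general merchandise → 8% → €0.90
Tax on general merchandise = €1.06 + €0.53 + €0.90 = €2.49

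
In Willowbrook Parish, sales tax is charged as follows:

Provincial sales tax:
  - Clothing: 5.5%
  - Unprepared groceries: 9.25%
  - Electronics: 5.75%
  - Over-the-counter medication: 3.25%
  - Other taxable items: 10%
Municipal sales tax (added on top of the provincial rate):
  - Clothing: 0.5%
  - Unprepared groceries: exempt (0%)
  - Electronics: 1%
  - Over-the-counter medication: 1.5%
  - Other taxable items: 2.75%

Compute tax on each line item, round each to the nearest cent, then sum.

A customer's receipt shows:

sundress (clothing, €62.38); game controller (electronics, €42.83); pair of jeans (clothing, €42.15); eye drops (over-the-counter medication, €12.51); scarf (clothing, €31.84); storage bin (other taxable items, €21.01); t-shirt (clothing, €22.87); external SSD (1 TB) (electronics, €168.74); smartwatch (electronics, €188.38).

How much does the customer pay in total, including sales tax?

€632.53

Sundress €62.38: clothing → 5.5% + 0.5% municipal = 6% → €3.74
Game controller €42.83: electronics → 5.75% + 1% municipal = 6.75% → €2.89
Pair of jeans €42.15: clothing → 5.5% + 0.5% municipal = 6% → €2.53
Eye drops €12.51: over-the-counter medication → 3.25% + 1.5% municipal = 4.75% → €0.59
Scarf €31.84: clothing → 5.5% + 0.5% municipal = 6% → €1.91
Storage bin €21.01: other taxable items → 10% + 2.75% municipal = 12.75% → €2.68
T-shirt €22.87: clothing → 5.5% + 0.5% municipal = 6% → €1.37
External SSD (1 TB) €168.74: electronics → 5.75% + 1% municipal = 6.75% → €11.39
Smartwatch €188.38: electronics → 5.75% + 1% municipal = 6.75% → €12.72
Subtotal = €592.71; tax = €39.82; total due = €632.53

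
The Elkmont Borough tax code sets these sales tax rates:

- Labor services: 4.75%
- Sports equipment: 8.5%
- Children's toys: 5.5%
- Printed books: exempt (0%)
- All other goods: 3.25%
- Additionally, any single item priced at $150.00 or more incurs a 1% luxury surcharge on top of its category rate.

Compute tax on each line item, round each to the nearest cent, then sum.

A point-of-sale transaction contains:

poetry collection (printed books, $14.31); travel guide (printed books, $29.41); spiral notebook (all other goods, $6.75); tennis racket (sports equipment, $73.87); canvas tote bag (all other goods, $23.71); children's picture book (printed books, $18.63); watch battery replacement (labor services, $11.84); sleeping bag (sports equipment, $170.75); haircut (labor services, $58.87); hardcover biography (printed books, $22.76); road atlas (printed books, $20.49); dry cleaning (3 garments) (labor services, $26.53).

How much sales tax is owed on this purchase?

Poetry collection $14.31: printed books → 0% → $0.00
Travel guide $29.41: printed books → 0% → $0.00
Spiral notebook $6.75: all other goods → 3.25% → $0.22
Tennis racket $73.87: sports equipment → 8.5% → $6.28
Canvas tote bag $23.71: all other goods → 3.25% → $0.77
Children's picture book $18.63: printed books → 0% → $0.00
Watch battery replacement $11.84: labor services → 4.75% → $0.56
Sleeping bag $170.75: sports equipment → 8.5% + 1% surcharge = 9.5% → $16.22
Haircut $58.87: labor services → 4.75% → $2.80
Hardcover biography $22.76: printed books → 0% → $0.00
Road atlas $20.49: printed books → 0% → $0.00
Dry cleaning (3 garments) $26.53: labor services → 4.75% → $1.26
Total tax = $0.22 + $6.28 + $0.77 + $0.56 + $16.22 + $2.80 + $1.26 = $28.11

$28.11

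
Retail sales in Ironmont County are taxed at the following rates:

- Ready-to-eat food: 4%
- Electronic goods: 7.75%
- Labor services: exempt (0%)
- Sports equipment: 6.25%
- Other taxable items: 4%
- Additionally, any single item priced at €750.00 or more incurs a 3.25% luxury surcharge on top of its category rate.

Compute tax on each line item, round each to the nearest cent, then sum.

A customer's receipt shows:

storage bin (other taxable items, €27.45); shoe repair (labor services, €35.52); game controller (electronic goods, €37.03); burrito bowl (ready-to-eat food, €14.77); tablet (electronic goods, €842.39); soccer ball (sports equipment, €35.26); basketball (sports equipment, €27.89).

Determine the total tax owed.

Storage bin €27.45: other taxable items → 4% → €1.10
Shoe repair €35.52: labor services → 0% → €0.00
Game controller €37.03: electronic goods → 7.75% → €2.87
Burrito bowl €14.77: ready-to-eat food → 4% → €0.59
Tablet €842.39: electronic goods → 7.75% + 3.25% surcharge = 11% → €92.66
Soccer ball €35.26: sports equipment → 6.25% → €2.20
Basketball €27.89: sports equipment → 6.25% → €1.74
Total tax = €1.10 + €2.87 + €0.59 + €92.66 + €2.20 + €1.74 = €101.16

€101.16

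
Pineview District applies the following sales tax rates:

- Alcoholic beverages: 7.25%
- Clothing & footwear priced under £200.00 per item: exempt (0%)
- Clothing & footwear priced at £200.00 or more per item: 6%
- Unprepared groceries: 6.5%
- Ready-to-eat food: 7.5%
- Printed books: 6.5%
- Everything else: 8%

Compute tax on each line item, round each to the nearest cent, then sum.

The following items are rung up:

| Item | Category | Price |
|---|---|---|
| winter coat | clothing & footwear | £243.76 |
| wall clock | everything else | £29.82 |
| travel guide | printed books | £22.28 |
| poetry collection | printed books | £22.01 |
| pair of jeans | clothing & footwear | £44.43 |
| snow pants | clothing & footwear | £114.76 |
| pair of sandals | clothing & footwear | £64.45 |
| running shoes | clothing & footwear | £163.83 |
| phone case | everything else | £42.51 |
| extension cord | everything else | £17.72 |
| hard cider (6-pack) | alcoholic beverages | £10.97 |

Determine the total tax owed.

Winter coat £243.76: clothing & footwear, £200.00 or more → 6% → £14.63
Wall clock £29.82: everything else → 8% → £2.39
Travel guide £22.28: printed books → 6.5% → £1.45
Poetry collection £22.01: printed books → 6.5% → £1.43
Pair of jeans £44.43: clothing & footwear, under £200.00 → 0% → £0.00
Snow pants £114.76: clothing & footwear, under £200.00 → 0% → £0.00
Pair of sandals £64.45: clothing & footwear, under £200.00 → 0% → £0.00
Running shoes £163.83: clothing & footwear, under £200.00 → 0% → £0.00
Phone case £42.51: everything else → 8% → £3.40
Extension cord £17.72: everything else → 8% → £1.42
Hard cider (6-pack) £10.97: alcoholic beverages → 7.25% → £0.80
Total tax = £14.63 + £2.39 + £1.45 + £1.43 + £3.40 + £1.42 + £0.80 = £25.52

£25.52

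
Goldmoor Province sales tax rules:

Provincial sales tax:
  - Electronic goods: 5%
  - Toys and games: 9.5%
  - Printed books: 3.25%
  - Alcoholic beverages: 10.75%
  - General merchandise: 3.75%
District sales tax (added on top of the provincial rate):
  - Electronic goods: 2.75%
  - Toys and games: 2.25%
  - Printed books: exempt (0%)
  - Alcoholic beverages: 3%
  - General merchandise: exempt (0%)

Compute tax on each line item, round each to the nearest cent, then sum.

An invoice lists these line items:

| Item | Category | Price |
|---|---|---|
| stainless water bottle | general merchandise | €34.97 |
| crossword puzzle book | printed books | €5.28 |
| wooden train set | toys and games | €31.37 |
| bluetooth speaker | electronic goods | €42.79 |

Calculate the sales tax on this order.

€8.49

Stainless water bottle €34.97: general merchandise → 3.75% + 0% district = 3.75% → €1.31
Crossword puzzle book €5.28: printed books → 3.25% + 0% district = 3.25% → €0.17
Wooden train set €31.37: toys and games → 9.5% + 2.25% district = 11.75% → €3.69
Bluetooth speaker €42.79: electronic goods → 5% + 2.75% district = 7.75% → €3.32
Total tax = €1.31 + €0.17 + €3.69 + €3.32 = €8.49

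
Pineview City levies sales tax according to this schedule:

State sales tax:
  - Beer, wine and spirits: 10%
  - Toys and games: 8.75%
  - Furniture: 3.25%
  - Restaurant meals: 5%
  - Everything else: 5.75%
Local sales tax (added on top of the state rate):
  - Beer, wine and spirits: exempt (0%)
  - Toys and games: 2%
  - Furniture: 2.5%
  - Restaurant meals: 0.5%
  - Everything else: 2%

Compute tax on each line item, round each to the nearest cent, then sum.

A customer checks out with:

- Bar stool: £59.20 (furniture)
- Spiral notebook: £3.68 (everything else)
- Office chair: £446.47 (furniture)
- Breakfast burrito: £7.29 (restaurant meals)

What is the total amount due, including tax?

Bar stool £59.20: furniture → 3.25% + 2.5% local = 5.75% → £3.40
Spiral notebook £3.68: everything else → 5.75% + 2% local = 7.75% → £0.29
Office chair £446.47: furniture → 3.25% + 2.5% local = 5.75% → £25.67
Breakfast burrito £7.29: restaurant meals → 5% + 0.5% local = 5.5% → £0.40
Subtotal = £516.64; tax = £29.76; total due = £546.40

£546.40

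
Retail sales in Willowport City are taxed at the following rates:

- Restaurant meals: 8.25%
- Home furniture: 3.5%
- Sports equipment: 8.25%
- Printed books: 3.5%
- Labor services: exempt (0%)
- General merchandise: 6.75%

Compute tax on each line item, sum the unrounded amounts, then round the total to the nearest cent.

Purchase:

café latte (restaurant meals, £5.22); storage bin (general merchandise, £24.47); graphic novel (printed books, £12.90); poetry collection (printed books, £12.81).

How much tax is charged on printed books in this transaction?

Graphic novel £12.90: printed books → 3.5% → £0.4515
Poetry collection £12.81: printed books → 3.5% → £0.44835
Tax on printed books: unrounded sum = £0.89985 → £0.90

£0.90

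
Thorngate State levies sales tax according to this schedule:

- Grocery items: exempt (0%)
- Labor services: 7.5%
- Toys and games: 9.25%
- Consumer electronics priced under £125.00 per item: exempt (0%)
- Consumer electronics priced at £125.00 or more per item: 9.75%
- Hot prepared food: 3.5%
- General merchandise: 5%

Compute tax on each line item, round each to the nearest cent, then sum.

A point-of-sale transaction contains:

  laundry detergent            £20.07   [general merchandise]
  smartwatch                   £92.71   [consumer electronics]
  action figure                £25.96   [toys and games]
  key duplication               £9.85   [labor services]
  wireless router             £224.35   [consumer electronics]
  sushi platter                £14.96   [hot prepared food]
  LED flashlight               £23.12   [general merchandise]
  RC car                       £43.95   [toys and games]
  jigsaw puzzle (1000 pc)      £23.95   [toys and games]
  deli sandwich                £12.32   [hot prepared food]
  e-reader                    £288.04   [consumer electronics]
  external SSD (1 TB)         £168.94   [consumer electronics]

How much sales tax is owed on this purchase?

Laundry detergent £20.07: general merchandise → 5% → £1.00
Smartwatch £92.71: consumer electronics, under £125.00 → 0% → £0.00
Action figure £25.96: toys and games → 9.25% → £2.40
Key duplication £9.85: labor services → 7.5% → £0.74
Wireless router £224.35: consumer electronics, £125.00 or more → 9.75% → £21.87
Sushi platter £14.96: hot prepared food → 3.5% → £0.52
LED flashlight £23.12: general merchandise → 5% → £1.16
RC car £43.95: toys and games → 9.25% → £4.07
Jigsaw puzzle (1000 pc) £23.95: toys and games → 9.25% → £2.22
Deli sandwich £12.32: hot prepared food → 3.5% → £0.43
E-reader £288.04: consumer electronics, £125.00 or more → 9.75% → £28.08
External SSD (1 TB) £168.94: consumer electronics, £125.00 or more → 9.75% → £16.47
Total tax = £1.00 + £2.40 + £0.74 + £21.87 + £0.52 + £1.16 + £4.07 + £2.22 + £0.43 + £28.08 + £16.47 = £78.96

£78.96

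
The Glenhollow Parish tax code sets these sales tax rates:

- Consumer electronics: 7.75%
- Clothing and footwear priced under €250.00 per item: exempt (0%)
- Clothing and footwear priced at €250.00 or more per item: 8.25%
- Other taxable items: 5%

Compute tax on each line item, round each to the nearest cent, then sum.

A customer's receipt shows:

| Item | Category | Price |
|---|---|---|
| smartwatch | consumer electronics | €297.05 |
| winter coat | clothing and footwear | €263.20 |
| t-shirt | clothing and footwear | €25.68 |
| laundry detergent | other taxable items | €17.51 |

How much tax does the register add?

€45.61

Smartwatch €297.05: consumer electronics → 7.75% → €23.02
Winter coat €263.20: clothing and footwear, €250.00 or more → 8.25% → €21.71
T-shirt €25.68: clothing and footwear, under €250.00 → 0% → €0.00
Laundry detergent €17.51: other taxable items → 5% → €0.88
Total tax = €23.02 + €21.71 + €0.88 = €45.61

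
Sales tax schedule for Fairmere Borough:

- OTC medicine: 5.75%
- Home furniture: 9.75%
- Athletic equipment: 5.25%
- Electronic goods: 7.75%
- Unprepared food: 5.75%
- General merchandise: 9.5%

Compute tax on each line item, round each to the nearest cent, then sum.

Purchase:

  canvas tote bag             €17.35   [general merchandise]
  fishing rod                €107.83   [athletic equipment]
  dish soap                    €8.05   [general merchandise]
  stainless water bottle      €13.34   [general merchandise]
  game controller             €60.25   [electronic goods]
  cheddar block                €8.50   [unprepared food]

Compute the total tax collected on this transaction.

€14.50

Canvas tote bag €17.35: general merchandise → 9.5% → €1.65
Fishing rod €107.83: athletic equipment → 5.25% → €5.66
Dish soap €8.05: general merchandise → 9.5% → €0.76
Stainless water bottle €13.34: general merchandise → 9.5% → €1.27
Game controller €60.25: electronic goods → 7.75% → €4.67
Cheddar block €8.50: unprepared food → 5.75% → €0.49
Total tax = €1.65 + €5.66 + €0.76 + €1.27 + €4.67 + €0.49 = €14.50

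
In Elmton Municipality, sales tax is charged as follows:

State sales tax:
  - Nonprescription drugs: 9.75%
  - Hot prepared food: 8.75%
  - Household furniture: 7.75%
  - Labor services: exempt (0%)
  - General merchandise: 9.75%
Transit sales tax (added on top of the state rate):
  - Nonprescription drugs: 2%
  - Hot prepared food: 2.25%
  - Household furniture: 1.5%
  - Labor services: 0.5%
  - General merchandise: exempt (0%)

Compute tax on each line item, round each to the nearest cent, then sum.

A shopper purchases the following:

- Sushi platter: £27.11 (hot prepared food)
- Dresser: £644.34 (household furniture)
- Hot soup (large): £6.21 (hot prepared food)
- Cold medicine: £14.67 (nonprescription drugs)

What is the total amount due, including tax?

£757.31

Sushi platter £27.11: hot prepared food → 8.75% + 2.25% transit = 11% → £2.98
Dresser £644.34: household furniture → 7.75% + 1.5% transit = 9.25% → £59.60
Hot soup (large) £6.21: hot prepared food → 8.75% + 2.25% transit = 11% → £0.68
Cold medicine £14.67: nonprescription drugs → 9.75% + 2% transit = 11.75% → £1.72
Subtotal = £692.33; tax = £64.98; total due = £757.31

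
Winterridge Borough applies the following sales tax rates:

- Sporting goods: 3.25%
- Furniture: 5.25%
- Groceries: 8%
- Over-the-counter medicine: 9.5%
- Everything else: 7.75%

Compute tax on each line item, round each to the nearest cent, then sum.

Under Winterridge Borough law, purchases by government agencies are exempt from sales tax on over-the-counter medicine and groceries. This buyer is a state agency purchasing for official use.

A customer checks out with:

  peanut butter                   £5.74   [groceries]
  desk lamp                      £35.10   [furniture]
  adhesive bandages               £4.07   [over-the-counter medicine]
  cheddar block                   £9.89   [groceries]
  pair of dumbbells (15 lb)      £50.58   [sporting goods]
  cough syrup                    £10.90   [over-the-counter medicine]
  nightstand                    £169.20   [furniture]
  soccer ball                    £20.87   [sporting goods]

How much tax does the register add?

£13.04

Peanut butter £5.74: groceries, buyer-exempt → 0% → £0.00
Desk lamp £35.10: furniture → 5.25% → £1.84
Adhesive bandages £4.07: over-the-counter medicine, buyer-exempt → 0% → £0.00
Cheddar block £9.89: groceries, buyer-exempt → 0% → £0.00
Pair of dumbbells (15 lb) £50.58: sporting goods → 3.25% → £1.64
Cough syrup £10.90: over-the-counter medicine, buyer-exempt → 0% → £0.00
Nightstand £169.20: furniture → 5.25% → £8.88
Soccer ball £20.87: sporting goods → 3.25% → £0.68
Total tax = £1.84 + £1.64 + £8.88 + £0.68 = £13.04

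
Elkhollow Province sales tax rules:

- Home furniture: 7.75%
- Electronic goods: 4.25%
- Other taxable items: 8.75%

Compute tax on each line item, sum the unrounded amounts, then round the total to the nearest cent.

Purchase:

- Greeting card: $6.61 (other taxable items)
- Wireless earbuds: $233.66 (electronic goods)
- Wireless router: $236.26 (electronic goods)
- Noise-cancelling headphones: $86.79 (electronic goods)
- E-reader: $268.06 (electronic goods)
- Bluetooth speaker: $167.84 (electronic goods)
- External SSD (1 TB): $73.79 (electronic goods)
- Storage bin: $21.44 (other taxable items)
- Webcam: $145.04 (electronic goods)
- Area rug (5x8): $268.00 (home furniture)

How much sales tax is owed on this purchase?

$74.71

Greeting card $6.61: other taxable items → 8.75% → $0.578375
Wireless earbuds $233.66: electronic goods → 4.25% → $9.93055
Wireless router $236.26: electronic goods → 4.25% → $10.04105
Noise-cancelling headphones $86.79: electronic goods → 4.25% → $3.688575
E-reader $268.06: electronic goods → 4.25% → $11.39255
Bluetooth speaker $167.84: electronic goods → 4.25% → $7.1332
External SSD (1 TB) $73.79: electronic goods → 4.25% → $3.136075
Storage bin $21.44: other taxable items → 8.75% → $1.876
Webcam $145.04: electronic goods → 4.25% → $6.1642
Area rug (5x8) $268.00: home furniture → 7.75% → $20.77
Unrounded tax sum = $74.710575 → $74.71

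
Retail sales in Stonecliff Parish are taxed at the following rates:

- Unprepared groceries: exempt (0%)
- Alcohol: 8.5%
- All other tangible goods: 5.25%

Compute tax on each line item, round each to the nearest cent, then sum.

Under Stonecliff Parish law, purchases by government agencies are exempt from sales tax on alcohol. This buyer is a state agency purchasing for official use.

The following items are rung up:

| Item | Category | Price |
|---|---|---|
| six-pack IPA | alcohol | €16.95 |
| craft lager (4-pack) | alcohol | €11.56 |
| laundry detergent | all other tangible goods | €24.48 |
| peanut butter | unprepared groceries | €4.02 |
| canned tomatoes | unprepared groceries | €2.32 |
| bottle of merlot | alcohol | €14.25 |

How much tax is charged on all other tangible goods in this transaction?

€1.29

Laundry detergent €24.48: all other tangible goods → 5.25% → €1.29
Tax on all other tangible goods = €1.29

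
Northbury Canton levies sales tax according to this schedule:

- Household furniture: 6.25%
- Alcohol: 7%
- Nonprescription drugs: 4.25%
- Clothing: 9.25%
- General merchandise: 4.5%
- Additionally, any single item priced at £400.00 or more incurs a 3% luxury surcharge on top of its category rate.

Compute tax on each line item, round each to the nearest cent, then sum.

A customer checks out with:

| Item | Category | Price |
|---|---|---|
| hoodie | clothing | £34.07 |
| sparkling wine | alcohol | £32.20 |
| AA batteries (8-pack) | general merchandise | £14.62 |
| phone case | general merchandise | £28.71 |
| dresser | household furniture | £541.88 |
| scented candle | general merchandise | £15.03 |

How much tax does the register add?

Hoodie £34.07: clothing → 9.25% → £3.15
Sparkling wine £32.20: alcohol → 7% → £2.25
AA batteries (8-pack) £14.62: general merchandise → 4.5% → £0.66
Phone case £28.71: general merchandise → 4.5% → £1.29
Dresser £541.88: household furniture → 6.25% + 3% surcharge = 9.25% → £50.12
Scented candle £15.03: general merchandise → 4.5% → £0.68
Total tax = £3.15 + £2.25 + £0.66 + £1.29 + £50.12 + £0.68 = £58.15

£58.15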